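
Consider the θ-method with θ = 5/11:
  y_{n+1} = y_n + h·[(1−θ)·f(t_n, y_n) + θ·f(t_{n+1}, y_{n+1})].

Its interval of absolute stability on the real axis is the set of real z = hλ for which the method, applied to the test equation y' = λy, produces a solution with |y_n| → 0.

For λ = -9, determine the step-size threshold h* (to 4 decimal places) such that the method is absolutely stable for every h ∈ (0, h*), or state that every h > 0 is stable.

With y'=λy (z=hλ):
  y_{n+1} = y_n + z·[6/11·y_n + 5/11·y_{n+1}] ⇒ (1 − 5/11z)y_{n+1} = (1 + 6/11z)y_n
  ⇒ R(z) = (1 + 6/11z)/(1 − 5/11z).

Find x<0 with |R(x)|<1.
x=-1.27: |R|=0.1948
R=−1: 1+6/11x = −1+5/11x ⇒ -1/11x=2 ⇒ x=2/(-1/11)=-22.0000
Confirm numerically:
  x=-16.624: |R|=0.94288 <1
  x=-16.196: |R|=0.93690 <1
  x=-15.840: |R|=0.93171 <1
  x=-22.562: |R|=1.00454 >1
  x=-22.529: |R|=1.00428 >1
  x=-22.252: |R|=1.00206 >1
So |R|<1 on (-22.0000, 0).

(-22.0000,0); λ=-9 ⇒ h* = (22)/9 = 2.4444.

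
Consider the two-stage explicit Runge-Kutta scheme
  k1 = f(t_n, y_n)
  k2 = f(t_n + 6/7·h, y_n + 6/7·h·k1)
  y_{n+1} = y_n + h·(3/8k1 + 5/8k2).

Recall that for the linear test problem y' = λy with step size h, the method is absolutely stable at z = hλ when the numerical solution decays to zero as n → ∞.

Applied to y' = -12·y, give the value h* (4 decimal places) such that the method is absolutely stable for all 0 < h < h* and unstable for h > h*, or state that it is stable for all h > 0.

(-1.8667,0); λ=-12 ⇒ h* = (28/15)/12 = 0.1556.

Set f=λy, z=hλ:
  k1=λy_n ⇒ h·k1=z·y_n;  k2=λ(1+6/7z)y_n ⇒ h·k2=z(1+6/7z)y_n
  y_{n+1}/y_n = 1 + 3/8z + 5/8z(1+6/7z) = 1 + z + 15/28z²
  R(z) = 1 + z + 15/28z².

Solve |R(x)|<1 on ℝ⁻.
x=-1.73: |R|=0.8733
R=1: x+15/28x²=0 ⇒ x=−28/15=-1.8667; min R=1−1/(4·15/28)=0.5333>−1
Confirm numerically:
  x=-1.771: |R|=0.90924 <1
  x=-1.483: |R|=0.69519 <1
  x=-0.915: |R|=0.53351 <1
  x=-2.265: |R|=1.48333 >1
  x=-2.146: |R|=1.32113 >1
Stable set (-1.8667, 0).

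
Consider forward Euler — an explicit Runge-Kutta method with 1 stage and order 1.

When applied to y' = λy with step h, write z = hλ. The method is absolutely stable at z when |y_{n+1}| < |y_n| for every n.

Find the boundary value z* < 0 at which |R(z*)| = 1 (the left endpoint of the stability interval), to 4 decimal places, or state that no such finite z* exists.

Set f=λy, z=hλ:
  order 1, 1-stage ⇒ R(z)=1+z
  (e.g. R(-0.41)=0.59000, |R|=0.59000)

Boundary: |R(x)|=1, x<0.
x=-0.41: |R|=0.5900
|R(-1.72)|=0.7200 |R(-1.3)|=0.3000 |R(-1.14)|=0.1400
Bisect:
  x_lo=-2.5308 |R|=1.5308  x_hi=-0.2136 |R|=0.7864
  mid=-1.37218 |R|=0.37218 →hi
  mid=-1.95147 |R|=0.95147 →hi
  mid=-2.24112 |R|=1.24112 →lo
  mid=-2.09630 |R|=1.09630 →lo
  mid=-2.02389 |R|=1.02389 →lo
  mid=-1.98768 |R|=0.98768 →hi
  mid=-2.00578 |R|=1.00578 →lo
  ...
  [-2.00013,-1.99998] ⇒ x*=-2.0000
Interval (-2.0000, 0).

left endpoint -2.0000.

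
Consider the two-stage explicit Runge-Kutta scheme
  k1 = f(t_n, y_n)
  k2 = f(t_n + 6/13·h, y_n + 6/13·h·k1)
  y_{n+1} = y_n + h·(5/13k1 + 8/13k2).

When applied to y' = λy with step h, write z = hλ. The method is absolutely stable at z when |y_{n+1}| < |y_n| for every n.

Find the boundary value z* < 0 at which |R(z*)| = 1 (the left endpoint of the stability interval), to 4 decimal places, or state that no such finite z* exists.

left endpoint -3.5208.

On y'=λy, z=hλ:
  k1=λy_n ⇒ h·k1=z·y_n;  k2=λ(1+6/13z)y_n ⇒ h·k2=z(1+6/13z)y_n
  y_{n+1}/y_n = 1 + 5/13z + 8/13z(1+6/13z) = 1 + z + 48/169z²
  so R(z) = 1 + z + 48/169z².

Solve |R(x)|<1 on ℝ⁻.
x=-0.87: |R|=0.3450
R=1: x+48/169x²=0 ⇒ x=−169/48=-3.5208; min R=1−1/(4·48/169)=0.1198>−1
Confirm numerically:
  x=-3.007: |R|=0.56116 <1
  x=-2.963: |R|=0.53055 <1
  x=-2.019: |R|=0.13878 <1
  x=-1.909: |R|=0.12606 <1
  x=-4.041: |R|=1.59702 >1
  x=-4.003: |R|=1.54820 >1
So |R|<1 on (-3.5208, 0).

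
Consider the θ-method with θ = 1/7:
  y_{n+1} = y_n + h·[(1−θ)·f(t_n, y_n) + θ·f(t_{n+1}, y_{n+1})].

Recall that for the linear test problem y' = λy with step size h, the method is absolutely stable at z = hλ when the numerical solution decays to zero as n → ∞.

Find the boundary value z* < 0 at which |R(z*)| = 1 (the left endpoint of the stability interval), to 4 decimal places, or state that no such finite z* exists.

left endpoint -2.8000.

With y'=λy (z=hλ):
  y_{n+1} = y_n + z·[6/7·y_n + 1/7·y_{n+1}] ⇒ (1 − 1/7z)y_{n+1} = (1 + 6/7z)y_n
  so R(z) = (1 + 6/7z)/(1 − 1/7z).

Boundary: |R(x)|=1, x<0.
x=-0.35: |R|=0.6667
R=−1: 1+6/7x = −1+1/7x ⇒ -5/7x=2 ⇒ x=2/(-5/7)=-2.8000
Confirm numerically:
  x=-1.943: |R|=0.52085 <1
  x=-1.685: |R|=0.35809 <1
  x=-1.544: |R|=0.26498 <1
  x=-3.358: |R|=1.26936 >1
  x=-3.289: |R|=1.23763 >1
  x=-3.037: |R|=1.11806 >1
Stable set (-2.8000, 0).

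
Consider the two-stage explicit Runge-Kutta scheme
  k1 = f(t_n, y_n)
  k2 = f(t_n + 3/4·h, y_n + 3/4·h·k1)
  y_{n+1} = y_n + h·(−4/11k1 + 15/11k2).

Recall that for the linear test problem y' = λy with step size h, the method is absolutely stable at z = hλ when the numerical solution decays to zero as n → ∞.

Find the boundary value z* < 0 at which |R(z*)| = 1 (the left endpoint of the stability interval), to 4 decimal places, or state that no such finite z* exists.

With y'=λy (z=hλ):
  k1=λy_n ⇒ h·k1=z·y_n;  k2=λ(1+3/4z)y_n ⇒ h·k2=z(1+3/4z)y_n
  y_{n+1}/y_n = 1 − 4/11z + 15/11z(1+3/4z) = 1 + z + 45/44z²
  so R(z) = 1 + z + 45/44z².

Solve |R(x)|<1 on ℝ⁻.
x=-0.46: |R|=0.7564
R=1: x+45/44x²=0 ⇒ x=−44/45=-0.9778; min R=1−1/(4·45/44)=0.7556>−1
Confirm numerically:
  x=-0.799: |R|=0.85391 <1
  x=-0.739: |R|=0.81953 <1
  x=-0.738: |R|=0.81902 <1
  x=-0.573: |R|=0.76279 <1
  x=-1.469: |R|=1.73801 >1
  x=-1.223: |R|=1.30672 >1
  x=-1.113: |R|=1.15392 >1
Interval (-0.9778, 0).

left endpoint -0.9778.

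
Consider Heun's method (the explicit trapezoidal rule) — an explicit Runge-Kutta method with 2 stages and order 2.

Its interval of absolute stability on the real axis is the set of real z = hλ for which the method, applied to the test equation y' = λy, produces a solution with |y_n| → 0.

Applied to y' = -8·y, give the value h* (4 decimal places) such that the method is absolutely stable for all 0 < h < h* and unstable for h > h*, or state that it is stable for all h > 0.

With y'=λy (z=hλ):
  order 2, 2-stage ⇒ R(z)=1+z+z^2/2
  (e.g. R(-0.77)=0.52645, |R|=0.52645)

Find x<0 with |R(x)|<1.
x=-0.77: |R|=0.5264
|R(-1.87)|=0.8785 |R(-1.25)|=0.5312 |R(-0.65)|=0.5613
Bisect:
  x_lo=-2.3171 |R|=1.3674  x_hi=-0.1626 |R|=0.8506
  mid=-1.23986 |R|=0.52877 →hi
  mid=-1.77848 |R|=0.80301 →hi
  mid=-2.04779 |R|=1.04893 →lo
  mid=-1.91313 |R|=0.91691 →hi
  mid=-1.98046 |R|=0.98065 →hi
  mid=-2.01412 |R|=1.01422 →lo
  mid=-1.99729 |R|=0.99730 →hi
  mid=-2.00571 |R|=1.00572 →lo
  ...
  [-2.00005,-1.99992] ⇒ x*=-2.0000
So |R|<1 on (-2.0000, 0).

(-2.0000,0); λ=-8 ⇒ h* = 0.2500.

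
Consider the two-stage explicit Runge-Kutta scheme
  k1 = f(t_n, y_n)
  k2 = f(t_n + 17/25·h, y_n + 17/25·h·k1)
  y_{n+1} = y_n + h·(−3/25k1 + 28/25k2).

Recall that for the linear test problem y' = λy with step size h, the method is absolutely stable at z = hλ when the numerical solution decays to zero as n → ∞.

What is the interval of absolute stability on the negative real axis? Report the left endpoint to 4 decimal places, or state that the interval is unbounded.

Test eqn y'=λy, z=hλ:
  k1=λy_n ⇒ h·k1=z·y_n;  k2=λ(1+17/25z)y_n ⇒ h·k2=z(1+17/25z)y_n
  y_{n+1}/y_n = 1 − 3/25z + 28/25z(1+17/25z) = 1 + z + 476/625z²
  Hence R(z) = 1 + z + 476/625z².

Need |R(x)|<1, x<0.
x=-0.89: |R|=0.7133
R=1: x+476/625x²=0 ⇒ x=−625/476=-1.3130; min R=1−1/(4·476/625)=0.6717>−1
Confirm numerically:
  x=-0.984: |R|=0.75342 <1
  x=-0.898: |R|=0.71616 <1
  x=-0.648: |R|=0.67180 <1
  x=-1.912: |R|=1.87221 >1
  x=-1.417: |R|=1.11221 >1
Stable set (-1.3130, 0).

z∈(-1.3130,0).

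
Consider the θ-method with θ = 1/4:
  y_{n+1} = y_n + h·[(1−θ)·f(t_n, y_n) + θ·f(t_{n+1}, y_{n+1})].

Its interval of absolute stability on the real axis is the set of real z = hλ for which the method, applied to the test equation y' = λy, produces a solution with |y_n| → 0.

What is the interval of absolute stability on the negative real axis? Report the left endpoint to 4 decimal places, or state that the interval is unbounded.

(-4.0000, 0).

Test eqn y'=λy, z=hλ:
  y_{n+1} = y_n + z·[3/4·y_n + 1/4·y_{n+1}] ⇒ (1 − 1/4z)y_{n+1} = (1 + 3/4z)y_n
  so R(z) = (1 + 3/4z)/(1 − 1/4z).

Solve |R(x)|<1 on ℝ⁻.
x=-1.35: |R|=0.0093
R=−1: 1+3/4x = −1+1/4x ⇒ -1/2x=2 ⇒ x=2/(-1/2)=-4.0000
Confirm numerically:
  x=-3.459: |R|=0.85494 <1
  x=-3.171: |R|=0.76879 <1
  x=-2.957: |R|=0.70016 <1
  x=-4.479: |R|=1.11299 >1
  x=-4.397: |R|=1.09456 >1
  x=-4.092: |R|=1.02274 >1
Interval (-4.0000, 0).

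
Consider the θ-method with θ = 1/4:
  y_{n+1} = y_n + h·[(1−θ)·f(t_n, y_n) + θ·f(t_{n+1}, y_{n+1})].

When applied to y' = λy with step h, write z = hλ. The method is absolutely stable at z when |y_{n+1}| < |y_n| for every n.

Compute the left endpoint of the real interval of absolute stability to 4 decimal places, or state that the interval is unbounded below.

Set f=λy, z=hλ:
  y_{n+1} = y_n + z·[3/4·y_n + 1/4·y_{n+1}] ⇒ (1 − 1/4z)y_{n+1} = (1 + 3/4z)y_n
  so R(z) = (1 + 3/4z)/(1 − 1/4z).

Solve |R(x)|<1 on ℝ⁻.
x=-1.68: |R|=0.1831
R=−1: 1+3/4x = −1+1/4x ⇒ -1/2x=2 ⇒ x=2/(-1/2)=-4.0000
Confirm numerically:
  x=-3.947: |R|=0.98666 <1
  x=-3.380: |R|=0.83198 <1
  x=-2.569: |R|=0.56432 <1
  x=-1.861: |R|=0.27009 <1
  x=-4.411: |R|=1.09773 >1
  x=-4.255: |R|=1.06178 >1
  x=-4.177: |R|=1.04329 >1
Stable set (-4.0000, 0).

z* = -4.0000.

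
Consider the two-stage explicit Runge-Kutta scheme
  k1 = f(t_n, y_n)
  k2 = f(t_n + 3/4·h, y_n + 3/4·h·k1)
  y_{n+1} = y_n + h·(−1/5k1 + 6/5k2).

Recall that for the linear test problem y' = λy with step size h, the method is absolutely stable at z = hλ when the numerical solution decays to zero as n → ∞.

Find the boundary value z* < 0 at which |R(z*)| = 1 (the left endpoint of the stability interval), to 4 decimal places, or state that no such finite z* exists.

left endpoint -1.1111.

On y'=λy, z=hλ:
  k1=λy_n ⇒ h·k1=z·y_n;  k2=λ(1+3/4z)y_n ⇒ h·k2=z(1+3/4z)y_n
  y_{n+1}/y_n = 1 − 1/5z + 6/5z(1+3/4z) = 1 + z + 9/10z²
  R(z) = 1 + z + 9/10z².

Need |R(x)|<1, x<0.
x=-0.45: |R|=0.7323
R=1: x+9/10x²=0 ⇒ x=−10/9=-1.1111; min R=1−1/(4·9/10)=0.7222>−1
Confirm numerically:
  x=-1.024: |R|=0.91972 <1
  x=-0.988: |R|=0.89053 <1
  x=-0.837: |R|=0.79351 <1
  x=-0.771: |R|=0.76400 <1
  x=-1.573: |R|=1.65390 >1
  x=-1.410: |R|=1.37929 >1
  x=-1.183: |R|=1.07654 >1
So |R|<1 on (-1.1111, 0).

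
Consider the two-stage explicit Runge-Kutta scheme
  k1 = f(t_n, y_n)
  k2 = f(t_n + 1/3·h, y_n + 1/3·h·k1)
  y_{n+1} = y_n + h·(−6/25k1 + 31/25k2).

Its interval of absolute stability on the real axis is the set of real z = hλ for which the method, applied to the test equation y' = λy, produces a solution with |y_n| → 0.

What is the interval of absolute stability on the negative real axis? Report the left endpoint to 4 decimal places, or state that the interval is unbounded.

(-2.4194, 0).

On y'=λy, z=hλ:
  k1=λy_n ⇒ h·k1=z·y_n;  k2=λ(1+1/3z)y_n ⇒ h·k2=z(1+1/3z)y_n
  y_{n+1}/y_n = 1 − 6/25z + 31/25z(1+1/3z) = 1 + z + 31/75z²
  R(z) = 1 + z + 31/75z².

Find x<0 with |R(x)|<1.
x=-1.75: |R|=0.5158
R=1: x+31/75x²=0 ⇒ x=−75/31=-2.4194; min R=1−1/(4·31/75)=0.3952>−1
Confirm numerically:
  x=-1.807: |R|=0.54264 <1
  x=-1.660: |R|=0.47898 <1
  x=-1.298: |R|=0.39839 <1
  x=-2.957: |R|=1.65712 >1
  x=-2.643: |R|=1.24432 >1
  x=-2.610: |R|=1.20567 >1
So |R|<1 on (-2.4194, 0).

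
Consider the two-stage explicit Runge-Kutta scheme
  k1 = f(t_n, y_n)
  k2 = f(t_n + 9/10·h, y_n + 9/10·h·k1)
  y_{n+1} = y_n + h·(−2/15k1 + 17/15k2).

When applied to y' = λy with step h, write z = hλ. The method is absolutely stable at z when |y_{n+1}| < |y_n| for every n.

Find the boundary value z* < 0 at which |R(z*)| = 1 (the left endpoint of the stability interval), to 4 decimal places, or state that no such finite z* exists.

left endpoint -0.9804.

On y'=λy, z=hλ:
  k1=λy_n ⇒ h·k1=z·y_n;  k2=λ(1+9/10z)y_n ⇒ h·k2=z(1+9/10z)y_n
  y_{n+1}/y_n = 1 − 2/15z + 17/15z(1+9/10z) = 1 + z + 51/50z²
  ⇒ R(z) = 1 + z + 51/50z².

Need |R(x)|<1, x<0.
x=-1.41: |R|=1.6179
R=1: x+51/50x²=0 ⇒ x=−50/51=-0.9804; min R=1−1/(4·51/50)=0.7549>−1
Confirm numerically:
  x=-0.923: |R|=0.94597 <1
  x=-0.768: |R|=0.83362 <1
  x=-0.523: |R|=0.75600 <1
  x=-0.439: |R|=0.75758 <1
  x=-1.565: |R|=1.93321 >1
  x=-1.462: |R|=1.71819 >1
  x=-1.093: |R|=1.12554 >1
Stable set (-0.9804, 0).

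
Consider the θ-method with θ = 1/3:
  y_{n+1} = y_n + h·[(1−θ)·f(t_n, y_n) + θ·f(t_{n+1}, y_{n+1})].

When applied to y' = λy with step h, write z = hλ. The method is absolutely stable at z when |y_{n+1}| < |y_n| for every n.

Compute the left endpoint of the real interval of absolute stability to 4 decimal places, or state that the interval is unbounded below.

Test eqn y'=λy, z=hλ:
  y_{n+1} = y_n + z·[2/3·y_n + 1/3·y_{n+1}] ⇒ (1 − 1/3z)y_{n+1} = (1 + 2/3z)y_n
  R(z) = (1 + 2/3z)/(1 − 1/3z).

Find x<0 with |R(x)|<1.
x=-0.47: |R|=0.5937
R=−1: 1+2/3x = −1+1/3x ⇒ -1/3x=2 ⇒ x=2/(-1/3)=-6.0000
Confirm numerically:
  x=-4.088: |R|=0.73025 <1
  x=-3.605: |R|=0.63740 <1
  x=-3.134: |R|=0.53277 <1
  x=-2.693: |R|=0.41911 <1
  x=-6.583: |R|=1.06084 >1
  x=-6.474: |R|=1.05003 >1
  x=-6.287: |R|=1.03090 >1
So |R|<1 on (-6.0000, 0).

z* = -6.0000.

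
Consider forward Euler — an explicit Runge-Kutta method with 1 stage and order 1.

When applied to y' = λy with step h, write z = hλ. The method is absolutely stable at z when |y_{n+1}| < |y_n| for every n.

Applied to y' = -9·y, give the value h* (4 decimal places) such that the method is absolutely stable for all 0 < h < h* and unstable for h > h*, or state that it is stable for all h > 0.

On y'=λy, z=hλ:
  order 1, 1-stage ⇒ R(z)=1+z
  (e.g. R(-0.82)=0.18000, |R|=0.18000)

Need |R(x)|<1, x<0.
x=-0.82: |R|=0.1800
|R(-2.36)|=1.3600 |R(-1.01)|=0.0100 |R(-0.9)|=0.1000
Bisect:
  x_lo=-2.5013 |R|=1.5013  x_hi=-0.1624 |R|=0.8376
  mid=-1.33185 |R|=0.33185 →hi
  mid=-1.91655 |R|=0.91655 →hi
  mid=-2.20890 |R|=1.20890 →lo
  mid=-2.06273 |R|=1.06273 →lo
  mid=-1.98964 |R|=0.98964 →hi
  mid=-2.02618 |R|=1.02618 →lo
  mid=-2.00791 |R|=1.00791 →lo
  mid=-1.99878 |R|=0.99878 →hi
  ...
  [-2.00006,-1.99992] ⇒ x*=-2.0000
So |R|<1 on (-2.0000, 0).

(-2.0000,0); λ=-9 ⇒ h* = 0.2222.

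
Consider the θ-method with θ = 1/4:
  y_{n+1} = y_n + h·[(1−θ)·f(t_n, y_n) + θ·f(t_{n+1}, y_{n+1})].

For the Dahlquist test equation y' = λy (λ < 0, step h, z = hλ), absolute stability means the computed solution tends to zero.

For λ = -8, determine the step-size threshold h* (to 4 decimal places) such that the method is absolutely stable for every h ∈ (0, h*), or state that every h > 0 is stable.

(-4.0000,0); λ=-8 ⇒ h* = (4)/8 = 0.5000.

Test eqn y'=λy, z=hλ:
  y_{n+1} = y_n + z·[3/4·y_n + 1/4·y_{n+1}] ⇒ (1 − 1/4z)y_{n+1} = (1 + 3/4z)y_n
  Hence R(z) = (1 + 3/4z)/(1 − 1/4z).

Boundary: |R(x)|=1, x<0.
x=-0.58: |R|=0.4934
R=−1: 1+3/4x = −1+1/4x ⇒ -1/2x=2 ⇒ x=2/(-1/2)=-4.0000
Confirm numerically:
  x=-3.777: |R|=0.94265 <1
  x=-2.577: |R|=0.56728 <1
  x=-1.717: |R|=0.20133 <1
  x=-4.550: |R|=1.12865 >1
  x=-4.205: |R|=1.04997 >1
Interval (-4.0000, 0).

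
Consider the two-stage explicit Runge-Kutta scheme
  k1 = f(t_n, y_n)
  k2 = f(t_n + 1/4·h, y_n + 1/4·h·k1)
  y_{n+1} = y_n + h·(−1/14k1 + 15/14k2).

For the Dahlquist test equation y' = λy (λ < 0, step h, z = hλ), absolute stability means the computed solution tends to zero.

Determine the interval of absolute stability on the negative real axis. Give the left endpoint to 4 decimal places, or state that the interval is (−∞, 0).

z∈(-3.7333,0).

With y'=λy (z=hλ):
  k1=λy_n ⇒ h·k1=z·y_n;  k2=λ(1+1/4z)y_n ⇒ h·k2=z(1+1/4z)y_n
  y_{n+1}/y_n = 1 − 1/14z + 15/14z(1+1/4z) = 1 + z + 15/56z²
  R(z) = 1 + z + 15/56z².

Need |R(x)|<1, x<0.
x=-0.95: |R|=0.2917
R=1: x+15/56x²=0 ⇒ x=−56/15=-3.7333; min R=1−1/(4·15/56)=0.0667>−1
Confirm numerically:
  x=-3.450: |R|=0.73817 <1
  x=-2.790: |R|=0.29503 <1
  x=-2.648: |R|=0.23019 <1
  x=-1.732: |R|=0.07152 <1
  x=-4.243: |R|=1.57925 >1
  x=-4.046: |R|=1.33885 >1
Interval (-3.7333, 0).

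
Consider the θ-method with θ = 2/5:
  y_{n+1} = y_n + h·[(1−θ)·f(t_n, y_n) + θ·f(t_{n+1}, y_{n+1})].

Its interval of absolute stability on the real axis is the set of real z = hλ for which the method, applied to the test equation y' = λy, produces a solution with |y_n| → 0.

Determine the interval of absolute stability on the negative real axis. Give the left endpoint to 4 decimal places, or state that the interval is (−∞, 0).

z∈(-10.0000,0).

On y'=λy, z=hλ:
  y_{n+1} = y_n + z·[3/5·y_n + 2/5·y_{n+1}] ⇒ (1 − 2/5z)y_{n+1} = (1 + 3/5z)y_n
  R(z) = (1 + 3/5z)/(1 − 2/5z).

Boundary: |R(x)|=1, x<0.
x=-0.93: |R|=0.3222
R=−1: 1+3/5x = −1+2/5x ⇒ -1/5x=2 ⇒ x=2/(-1/5)=-10.0000
Confirm numerically:
  x=-7.676: |R|=0.88581 <1
  x=-6.835: |R|=0.83048 <1
  x=-6.126: |R|=0.77545 <1
  x=-10.557: |R|=1.02133 >1
  x=-10.181: |R|=1.00714 >1
Interval (-10.0000, 0).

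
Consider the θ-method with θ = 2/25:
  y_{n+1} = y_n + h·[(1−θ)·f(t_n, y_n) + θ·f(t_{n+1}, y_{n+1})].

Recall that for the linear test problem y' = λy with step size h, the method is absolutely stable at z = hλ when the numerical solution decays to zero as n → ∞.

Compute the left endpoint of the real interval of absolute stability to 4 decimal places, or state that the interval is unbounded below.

z* = -2.3810.

Set f=λy, z=hλ:
  y_{n+1} = y_n + z·[23/25·y_n + 2/25·y_{n+1}] ⇒ (1 − 2/25z)y_{n+1} = (1 + 23/25z)y_n
  so R(z) = (1 + 23/25z)/(1 − 2/25z).

Boundary: |R(x)|=1, x<0.
x=-0.93: |R|=0.1344
R=−1: 1+23/25x = −1+2/25x ⇒ -21/25x=2 ⇒ x=2/(-21/25)=-2.3810
Confirm numerically:
  x=-2.346: |R|=0.97528 <1
  x=-2.055: |R|=0.76486 <1
  x=-1.811: |R|=0.58183 <1
  x=-2.975: |R|=1.40307 >1
  x=-2.809: |R|=1.29359 >1
  x=-2.610: |R|=1.15917 >1
Interval (-2.3810, 0).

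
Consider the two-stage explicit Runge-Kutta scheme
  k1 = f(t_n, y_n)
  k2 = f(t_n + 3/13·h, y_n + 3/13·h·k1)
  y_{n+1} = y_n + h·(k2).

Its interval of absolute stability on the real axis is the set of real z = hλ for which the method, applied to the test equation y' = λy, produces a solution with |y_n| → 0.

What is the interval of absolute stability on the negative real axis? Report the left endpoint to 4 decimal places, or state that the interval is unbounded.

With y'=λy (z=hλ):
  k1=λy_n ⇒ h·k1=z·y_n;  k2=λ(1+3/13z)y_n ⇒ h·k2=z(1+3/13z)y_n
  y_{n+1}/y_n = 1 + z(1+3/13z) = 1 + z + 3/13z²
  R(z) = 1 + z + 3/13z².

Need |R(x)|<1, x<0.
x=-1.58: |R|=0.0039
R=1: x+3/13x²=0 ⇒ x=−13/3=-4.3333; min R=1−1/(4·3/13)=-0.0833>−1
Confirm numerically:
  x=-3.439: |R|=0.29024 <1
  x=-3.355: |R|=0.24254 <1
  x=-2.469: |R|=0.06224 <1
  x=-4.799: |R|=1.51571 >1
  x=-4.654: |R|=1.34440 >1
Stable set (-4.3333, 0).

(-4.3333, 0).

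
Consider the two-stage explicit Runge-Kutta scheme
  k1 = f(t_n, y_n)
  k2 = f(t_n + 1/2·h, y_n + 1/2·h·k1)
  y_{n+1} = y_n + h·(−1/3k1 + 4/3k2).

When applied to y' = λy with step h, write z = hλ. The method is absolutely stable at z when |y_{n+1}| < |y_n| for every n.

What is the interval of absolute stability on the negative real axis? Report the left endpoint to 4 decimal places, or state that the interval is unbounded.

With y'=λy (z=hλ):
  k1=λy_n ⇒ h·k1=z·y_n;  k2=λ(1+1/2z)y_n ⇒ h·k2=z(1+1/2z)y_n
  y_{n+1}/y_n = 1 − 1/3z + 4/3z(1+1/2z) = 1 + z + 2/3z²
  R(z) = 1 + z + 2/3z².

Find x<0 with |R(x)|<1.
x=-0.35: |R|=0.7317
R=1: x+2/3x²=0 ⇒ x=−3/2=-1.5000; min R=1−1/(4·2/3)=0.6250>−1
Confirm numerically:
  x=-1.455: |R|=0.95635 <1
  x=-0.917: |R|=0.64359 <1
  x=-0.702: |R|=0.62654 <1
  x=-2.032: |R|=1.72068 >1
  x=-1.940: |R|=1.56907 >1
  x=-1.770: |R|=1.31860 >1
Interval (-1.5000, 0).

(-1.5000, 0).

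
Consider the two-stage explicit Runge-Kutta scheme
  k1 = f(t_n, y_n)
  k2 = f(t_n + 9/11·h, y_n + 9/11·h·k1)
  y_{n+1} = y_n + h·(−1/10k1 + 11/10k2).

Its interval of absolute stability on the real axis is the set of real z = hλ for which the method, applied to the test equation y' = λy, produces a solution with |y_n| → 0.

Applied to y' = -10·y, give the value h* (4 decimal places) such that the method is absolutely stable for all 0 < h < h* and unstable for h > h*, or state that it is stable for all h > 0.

(-1.1111,0); λ=-10 ⇒ h* = (10/9)/10 = 0.1111.

With y'=λy (z=hλ):
  k1=λy_n ⇒ h·k1=z·y_n;  k2=λ(1+9/11z)y_n ⇒ h·k2=z(1+9/11z)y_n
  y_{n+1}/y_n = 1 − 1/10z + 11/10z(1+9/11z) = 1 + z + 9/10z²
  Hence R(z) = 1 + z + 9/10z².

Boundary: |R(x)|=1, x<0.
x=-1.03: |R|=0.9248
R=1: x+9/10x²=0 ⇒ x=−10/9=-1.1111; min R=1−1/(4·9/10)=0.7222>−1
Confirm numerically:
  x=-0.813: |R|=0.78187 <1
  x=-0.551: |R|=0.72224 <1
  x=-0.459: |R|=0.73061 <1
  x=-1.307: |R|=1.23042 >1
  x=-1.168: |R|=1.05980 >1
Stable set (-1.1111, 0).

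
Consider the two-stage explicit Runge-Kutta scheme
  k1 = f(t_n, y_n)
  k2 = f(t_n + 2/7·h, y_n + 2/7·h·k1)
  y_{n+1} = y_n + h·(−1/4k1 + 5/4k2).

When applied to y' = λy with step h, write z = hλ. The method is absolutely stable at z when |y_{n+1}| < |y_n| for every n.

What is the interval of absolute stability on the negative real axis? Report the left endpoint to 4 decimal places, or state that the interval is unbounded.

z∈(-2.8000,0).

On y'=λy, z=hλ:
  k1=λy_n ⇒ h·k1=z·y_n;  k2=λ(1+2/7z)y_n ⇒ h·k2=z(1+2/7z)y_n
  y_{n+1}/y_n = 1 − 1/4z + 5/4z(1+2/7z) = 1 + z + 5/14z²
  Hence R(z) = 1 + z + 5/14z².

Need |R(x)|<1, x<0.
x=-1.29: |R|=0.3043
R=1: x+5/14x²=0 ⇒ x=−14/5=-2.8000; min R=1−1/(4·5/14)=0.3000>−1
Confirm numerically:
  x=-2.677: |R|=0.88240 <1
  x=-1.805: |R|=0.35858 <1
  x=-1.384: |R|=0.30009 <1
  x=-3.276: |R|=1.55692 >1
  x=-3.175: |R|=1.42522 >1
  x=-3.025: |R|=1.24308 >1
So |R|<1 on (-2.8000, 0).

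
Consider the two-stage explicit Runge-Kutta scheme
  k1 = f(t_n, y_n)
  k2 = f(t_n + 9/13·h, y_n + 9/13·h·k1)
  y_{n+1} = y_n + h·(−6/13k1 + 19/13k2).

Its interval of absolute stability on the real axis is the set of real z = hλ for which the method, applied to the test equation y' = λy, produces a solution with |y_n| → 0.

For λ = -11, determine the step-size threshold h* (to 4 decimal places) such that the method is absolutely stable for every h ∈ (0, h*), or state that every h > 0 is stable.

With y'=λy (z=hλ):
  k1=λy_n ⇒ h·k1=z·y_n;  k2=λ(1+9/13z)y_n ⇒ h·k2=z(1+9/13z)y_n
  y_{n+1}/y_n = 1 − 6/13z + 19/13z(1+9/13z) = 1 + z + 171/169z²
  so R(z) = 1 + z + 171/169z².

Need |R(x)|<1, x<0.
x=-0.61: |R|=0.7665
R=1: x+171/169x²=0 ⇒ x=−169/171=-0.9883; min R=1−1/(4·171/169)=0.7529>−1
Confirm numerically:
  x=-0.770: |R|=0.82992 <1
  x=-0.564: |R|=0.75786 <1
  x=-0.499: |R|=0.75295 <1
  x=-0.399: |R|=0.76209 <1
  x=-1.583: |R|=1.95254 >1
  x=-1.427: |R|=1.63343 >1
  x=-1.185: |R|=1.23584 >1
Stable set (-0.9883, 0).

(-0.9883,0); λ=-11 ⇒ h* = (169/171)/11 = 0.0898.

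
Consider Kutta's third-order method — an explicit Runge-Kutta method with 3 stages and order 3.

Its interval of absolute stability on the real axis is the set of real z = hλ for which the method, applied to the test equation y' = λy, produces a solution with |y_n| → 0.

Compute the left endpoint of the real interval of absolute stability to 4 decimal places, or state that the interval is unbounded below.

left endpoint -2.5127.

On y'=λy, z=hλ:
  order 3, 3-stage ⇒ R(z)=1+z+z^2/2+z^3/6
  (e.g. R(-0.6)=0.54400, |R|=0.54400)

Boundary: |R(x)|=1, x<0.
x=-0.6: |R|=0.5440
|R(-2.4)|=0.8240 |R(-1.93)|=0.2657 |R(-1.19)|=0.2372
Bisect:
  x_lo=-2.9857 |R|=1.9644  x_hi=-0.3039 |R|=0.7376
  mid=-1.64478 |R|=0.03373 →hi
  mid=-2.31524 |R|=0.70348 →hi
  mid=-2.65047 |R|=1.24122 →lo
  mid=-2.48285 |R|=0.95152 →hi
  mid=-2.56666 |R|=1.09087 →lo
  mid=-2.52476 |R|=1.01986 →lo
  mid=-2.50380 |R|=0.98536 →hi
  mid=-2.51428 |R|=1.00253 →lo
  mid=-2.50904 |R|=0.99392 →hi
  mid=-2.51166 |R|=0.99822 →hi
  ...
  [-2.51281,-2.51264] ⇒ x*=-2.5127
Interval (-2.5127, 0).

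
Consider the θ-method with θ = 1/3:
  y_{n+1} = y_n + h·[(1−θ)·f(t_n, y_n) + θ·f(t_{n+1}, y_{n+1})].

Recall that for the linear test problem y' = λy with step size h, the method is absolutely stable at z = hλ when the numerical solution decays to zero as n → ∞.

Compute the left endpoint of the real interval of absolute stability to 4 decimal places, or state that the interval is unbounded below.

Test eqn y'=λy, z=hλ:
  y_{n+1} = y_n + z·[2/3·y_n + 1/3·y_{n+1}] ⇒ (1 − 1/3z)y_{n+1} = (1 + 2/3z)y_n
  ⇒ R(z) = (1 + 2/3z)/(1 − 1/3z).

Boundary: |R(x)|=1, x<0.
x=-0.88: |R|=0.3196
R=−1: 1+2/3x = −1+1/3x ⇒ -1/3x=2 ⇒ x=2/(-1/3)=-6.0000
Confirm numerically:
  x=-4.567: |R|=0.81063 <1
  x=-3.497: |R|=0.61475 <1
  x=-2.403: |R|=0.33426 <1
  x=-6.388: |R|=1.04133 >1
  x=-6.220: |R|=1.02386 >1
Stable set (-6.0000, 0).

left endpoint -6.0000.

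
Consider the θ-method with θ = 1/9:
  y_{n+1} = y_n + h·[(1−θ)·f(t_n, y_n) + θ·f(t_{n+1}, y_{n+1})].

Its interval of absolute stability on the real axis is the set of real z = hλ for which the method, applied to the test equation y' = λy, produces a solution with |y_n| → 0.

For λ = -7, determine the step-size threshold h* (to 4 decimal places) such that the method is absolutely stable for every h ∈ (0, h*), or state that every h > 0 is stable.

Test eqn y'=λy, z=hλ:
  y_{n+1} = y_n + z·[8/9·y_n + 1/9·y_{n+1}] ⇒ (1 − 1/9z)y_{n+1} = (1 + 8/9z)y_n
  R(z) = (1 + 8/9z)/(1 − 1/9z).

Solve |R(x)|<1 on ℝ⁻.
x=-0.93: |R|=0.1571
R=−1: 1+8/9x = −1+1/9x ⇒ -7/9x=2 ⇒ x=2/(-7/9)=-2.5714
Confirm numerically:
  x=-1.512: |R|=0.29452 <1
  x=-1.289: |R|=0.12751 <1
  x=-1.182: |R|=0.04478 <1
  x=-3.025: |R|=1.26403 >1
  x=-2.714: |R|=1.08520 >1
  x=-2.706: |R|=1.08047 >1
Stable set (-2.5714, 0).

(-2.5714,0); λ=-7 ⇒ h* = (18/7)/7 = 0.3673.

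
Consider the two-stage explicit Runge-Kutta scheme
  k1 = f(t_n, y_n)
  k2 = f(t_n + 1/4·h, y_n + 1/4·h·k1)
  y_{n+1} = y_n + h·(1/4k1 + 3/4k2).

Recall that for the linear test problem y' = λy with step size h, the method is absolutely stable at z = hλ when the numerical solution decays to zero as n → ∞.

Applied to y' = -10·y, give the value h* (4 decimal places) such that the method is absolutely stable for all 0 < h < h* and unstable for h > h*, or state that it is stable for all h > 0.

(-5.3333,0); λ=-10 ⇒ h* = (16/3)/10 = 0.5333.

Set f=λy, z=hλ:
  k1=λy_n ⇒ h·k1=z·y_n;  k2=λ(1+1/4z)y_n ⇒ h·k2=z(1+1/4z)y_n
  y_{n+1}/y_n = 1 + 1/4z + 3/4z(1+1/4z) = 1 + z + 3/16z²
  R(z) = 1 + z + 3/16z².

Need |R(x)|<1, x<0.
x=-0.34: |R|=0.6817
R=1: x+3/16x²=0 ⇒ x=−16/3=-5.3333; min R=1−1/(4·3/16)=-0.3333>−1
Confirm numerically:
  x=-5.198: |R|=0.86810 <1
  x=-4.421: |R|=0.24373 <1
  x=-3.793: |R|=0.09547 <1
  x=-2.304: |R|=0.30867 <1
  x=-5.902: |R|=1.62930 >1
  x=-5.679: |R|=1.36807 >1
  x=-5.439: |R|=1.10776 >1
So |R|<1 on (-5.3333, 0).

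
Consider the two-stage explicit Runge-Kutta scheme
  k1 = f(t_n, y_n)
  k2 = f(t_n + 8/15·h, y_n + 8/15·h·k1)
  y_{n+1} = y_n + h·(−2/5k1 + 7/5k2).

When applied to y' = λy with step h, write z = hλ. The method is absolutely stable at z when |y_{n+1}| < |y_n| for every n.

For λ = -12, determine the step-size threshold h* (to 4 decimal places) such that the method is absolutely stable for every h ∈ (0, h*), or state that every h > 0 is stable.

(-1.3393,0); λ=-12 ⇒ h* = (75/56)/12 = 0.1116.

Set f=λy, z=hλ:
  k1=λy_n ⇒ h·k1=z·y_n;  k2=λ(1+8/15z)y_n ⇒ h·k2=z(1+8/15z)y_n
  y_{n+1}/y_n = 1 − 2/5z + 7/5z(1+8/15z) = 1 + z + 56/75z²
  R(z) = 1 + z + 56/75z².

Find x<0 with |R(x)|<1.
x=-0.87: |R|=0.6952
R=1: x+56/75x²=0 ⇒ x=−75/56=-1.3393; min R=1−1/(4·56/75)=0.6652>−1
Confirm numerically:
  x=-1.041: |R|=0.76815 <1
  x=-0.734: |R|=0.66827 <1
  x=-0.557: |R|=0.67465 <1
  x=-1.875: |R|=1.75000 >1
  x=-1.519: |R|=1.20383 >1
  x=-1.374: |R|=1.03561 >1
Stable set (-1.3393, 0).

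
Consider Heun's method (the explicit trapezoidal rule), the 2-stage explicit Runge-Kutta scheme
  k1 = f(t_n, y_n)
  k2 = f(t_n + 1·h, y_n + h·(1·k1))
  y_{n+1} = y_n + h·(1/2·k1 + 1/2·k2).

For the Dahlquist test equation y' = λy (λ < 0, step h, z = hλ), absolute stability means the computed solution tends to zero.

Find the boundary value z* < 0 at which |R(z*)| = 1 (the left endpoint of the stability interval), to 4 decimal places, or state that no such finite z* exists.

z* = -2.0000.

With y'=λy (z=hλ):
  order 2, 2-stage ⇒ R(z)=1+z+z^2/2
  (e.g. R(-1.22)=0.52420, |R|=0.52420)

Boundary: |R(x)|=1, x<0.
x=-1.22: |R|=0.5242
|R(-1.41)|=0.5840 |R(-0.72)|=0.5392 |R(-0.51)|=0.6200
Bisect:
  x_lo=-2.7002 |R|=1.9453  x_hi=-0.3459 |R|=0.7139
  mid=-1.52305 |R|=0.63679 →hi
  mid=-2.11162 |R|=1.11785 →lo
  mid=-1.81734 |R|=0.83402 →hi
  mid=-1.96448 |R|=0.96511 →hi
  mid=-2.03805 |R|=1.03878 →lo
  mid=-2.00127 |R|=1.00127 →lo
  mid=-1.98287 |R|=0.98302 →hi
  mid=-1.99207 |R|=0.99210 →hi
  ...
  [-2.00012,-1.99997] ⇒ x*=-2.0000
Interval (-2.0000, 0).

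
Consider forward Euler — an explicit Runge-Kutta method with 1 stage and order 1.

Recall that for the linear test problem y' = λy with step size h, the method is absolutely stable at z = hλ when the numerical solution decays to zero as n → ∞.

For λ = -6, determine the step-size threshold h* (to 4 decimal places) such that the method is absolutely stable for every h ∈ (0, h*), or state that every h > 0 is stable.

With y'=λy (z=hλ):
  order 1, 1-stage ⇒ R(z)=1+z
  (e.g. R(-1.24)=-0.24000, |R|=0.24000)

Boundary: |R(x)|=1, x<0.
x=-1.24: |R|=0.2400
|R(-1.55)|=0.5500 |R(-0.62)|=0.3800 |R(-0.57)|=0.4300
Bisect:
  x_lo=-2.5743 |R|=1.5743  x_hi=-0.1509 |R|=0.8491
  mid=-1.36264 |R|=0.36264 →hi
  mid=-1.96849 |R|=0.96849 →hi
  mid=-2.27141 |R|=1.27141 →lo
  mid=-2.11995 |R|=1.11995 →lo
  mid=-2.04422 |R|=1.04422 →lo
  mid=-2.00636 |R|=1.00636 →lo
  mid=-1.98742 |R|=0.98742 →hi
  mid=-1.99689 |R|=0.99689 →hi
  ...
  [-2.00014,-2.00000] ⇒ x*=-2.0000
Stable set (-2.0000, 0).

(-2.0000,0); λ=-6 ⇒ h* = 0.3333.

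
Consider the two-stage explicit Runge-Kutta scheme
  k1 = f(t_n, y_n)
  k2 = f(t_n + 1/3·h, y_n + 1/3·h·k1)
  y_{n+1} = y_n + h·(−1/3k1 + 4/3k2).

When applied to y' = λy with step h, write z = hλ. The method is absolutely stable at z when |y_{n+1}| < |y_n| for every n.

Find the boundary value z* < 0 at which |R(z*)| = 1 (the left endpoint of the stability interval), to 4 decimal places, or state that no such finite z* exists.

z* = -2.2500.

Set f=λy, z=hλ:
  k1=λy_n ⇒ h·k1=z·y_n;  k2=λ(1+1/3z)y_n ⇒ h·k2=z(1+1/3z)y_n
  y_{n+1}/y_n = 1 − 1/3z + 4/3z(1+1/3z) = 1 + z + 4/9z²
  Hence R(z) = 1 + z + 4/9z².

Need |R(x)|<1, x<0.
x=-1.44: |R|=0.4816
R=1: x+4/9x²=0 ⇒ x=−9/4=-2.2500; min R=1−1/(4·4/9)=0.4375>−1
Confirm numerically:
  x=-1.616: |R|=0.54465 <1
  x=-1.512: |R|=0.50406 <1
  x=-1.104: |R|=0.43770 <1
  x=-0.920: |R|=0.45618 <1
  x=-2.774: |R|=1.64603 >1
  x=-2.529: |R|=1.31360 >1
Interval (-2.2500, 0).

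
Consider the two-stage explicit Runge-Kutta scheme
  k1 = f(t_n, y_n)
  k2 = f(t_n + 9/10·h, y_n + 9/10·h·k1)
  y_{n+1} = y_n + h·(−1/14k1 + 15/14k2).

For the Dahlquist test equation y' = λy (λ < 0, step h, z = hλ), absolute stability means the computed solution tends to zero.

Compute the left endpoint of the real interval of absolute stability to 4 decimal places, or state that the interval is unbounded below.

left endpoint -1.0370.

Test eqn y'=λy, z=hλ:
  k1=λy_n ⇒ h·k1=z·y_n;  k2=λ(1+9/10z)y_n ⇒ h·k2=z(1+9/10z)y_n
  y_{n+1}/y_n = 1 − 1/14z + 15/14z(1+9/10z) = 1 + z + 27/28z²
  so R(z) = 1 + z + 27/28z².

Solve |R(x)|<1 on ℝ⁻.
x=-0.62: |R|=0.7507
R=1: x+27/28x²=0 ⇒ x=−28/27=-1.0370; min R=1−1/(4·27/28)=0.7407>−1
Confirm numerically:
  x=-0.971: |R|=0.93817 <1
  x=-0.895: |R|=0.87742 <1
  x=-0.518: |R|=0.74074 <1
  x=-0.472: |R|=0.74283 <1
  x=-1.524: |R|=1.71563 >1
  x=-1.177: |R|=1.15885 >1
  x=-1.123: |R|=1.09309 >1
So |R|<1 on (-1.0370, 0).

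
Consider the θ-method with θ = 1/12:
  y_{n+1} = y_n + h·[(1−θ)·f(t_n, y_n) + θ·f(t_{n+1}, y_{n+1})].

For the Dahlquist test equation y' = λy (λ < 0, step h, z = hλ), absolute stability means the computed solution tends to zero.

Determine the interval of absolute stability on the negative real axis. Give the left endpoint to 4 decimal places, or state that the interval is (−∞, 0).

(-2.4000, 0).

On y'=λy, z=hλ:
  y_{n+1} = y_n + z·[11/12·y_n + 1/12·y_{n+1}] ⇒ (1 − 1/12z)y_{n+1} = (1 + 11/12z)y_n
  so R(z) = (1 + 11/12z)/(1 − 1/12z).

Need |R(x)|<1, x<0.
x=-1.74: |R|=0.5197
R=−1: 1+11/12x = −1+1/12x ⇒ -5/6x=2 ⇒ x=2/(-5/6)=-2.4000
Confirm numerically:
  x=-1.386: |R|=0.24249 <1
  x=-1.285: |R|=0.16071 <1
  x=-1.195: |R|=0.08678 <1
  x=-1.101: |R|=0.00847 <1
  x=-2.574: |R|=1.11939 >1
  x=-2.558: |R|=1.10853 >1
Interval (-2.4000, 0).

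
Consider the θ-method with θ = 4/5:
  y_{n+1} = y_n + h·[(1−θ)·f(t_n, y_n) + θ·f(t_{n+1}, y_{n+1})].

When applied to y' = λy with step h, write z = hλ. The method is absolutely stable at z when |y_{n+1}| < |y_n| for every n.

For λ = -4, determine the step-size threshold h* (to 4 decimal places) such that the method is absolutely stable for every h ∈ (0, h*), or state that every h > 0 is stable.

interval (−∞, 0). Any h>0 works for λ=-4.

Test eqn y'=λy, z=hλ:
  y_{n+1} = y_n + z·[1/5·y_n + 4/5·y_{n+1}] ⇒ (1 − 4/5z)y_{n+1} = (1 + 1/5z)y_n
  so R(z) = (1 + 1/5z)/(1 − 4/5z).

Boundary: |R(x)|=1, x<0.
x=-0.86: |R|=0.4905
x=-2: |R|=0.2308
x=-10: |R|=0.1111
x=-100: |R|=0.2346
θ=4/5≥1/2 ⇒ |1+1/5x|<|1−4/5x| ∀x<0 ⇒ stable on all of ℝ⁻.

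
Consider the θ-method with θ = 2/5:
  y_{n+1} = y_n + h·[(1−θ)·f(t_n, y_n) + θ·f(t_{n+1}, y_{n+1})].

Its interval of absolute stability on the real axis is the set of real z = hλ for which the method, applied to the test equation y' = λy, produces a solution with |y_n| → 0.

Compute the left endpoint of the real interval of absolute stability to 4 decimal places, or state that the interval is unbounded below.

With y'=λy (z=hλ):
  y_{n+1} = y_n + z·[3/5·y_n + 2/5·y_{n+1}] ⇒ (1 − 2/5z)y_{n+1} = (1 + 3/5z)y_n
  R(z) = (1 + 3/5z)/(1 − 2/5z).

Boundary: |R(x)|=1, x<0.
x=-1.21: |R|=0.1846
R=−1: 1+3/5x = −1+2/5x ⇒ -1/5x=2 ⇒ x=2/(-1/5)=-10.0000
Confirm numerically:
  x=-8.216: |R|=0.91676 <1
  x=-5.995: |R|=0.76427 <1
  x=-5.222: |R|=0.69062 <1
  x=-4.736: |R|=0.63626 <1
  x=-10.325: |R|=1.01267 >1
  x=-10.029: |R|=1.00116 >1
So |R|<1 on (-10.0000, 0).

left endpoint -10.0000.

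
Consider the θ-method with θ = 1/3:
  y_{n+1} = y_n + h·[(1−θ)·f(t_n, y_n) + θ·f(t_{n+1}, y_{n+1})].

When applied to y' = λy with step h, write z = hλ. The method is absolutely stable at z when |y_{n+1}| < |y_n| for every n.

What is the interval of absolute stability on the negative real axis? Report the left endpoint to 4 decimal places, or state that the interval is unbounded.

(-6.0000, 0).

Test eqn y'=λy, z=hλ:
  y_{n+1} = y_n + z·[2/3·y_n + 1/3·y_{n+1}] ⇒ (1 − 1/3z)y_{n+1} = (1 + 2/3z)y_n
  Hence R(z) = (1 + 2/3z)/(1 − 1/3z).

Need |R(x)|<1, x<0.
x=-0.46: |R|=0.6012
R=−1: 1+2/3x = −1+1/3x ⇒ -1/3x=2 ⇒ x=2/(-1/3)=-6.0000
Confirm numerically:
  x=-5.705: |R|=0.96611 <1
  x=-4.951: |R|=0.86807 <1
  x=-3.063: |R|=0.51559 <1
  x=-6.258: |R|=1.02787 >1
  x=-6.231: |R|=1.02502 >1
  x=-6.042: |R|=1.00464 >1
Interval (-6.0000, 0).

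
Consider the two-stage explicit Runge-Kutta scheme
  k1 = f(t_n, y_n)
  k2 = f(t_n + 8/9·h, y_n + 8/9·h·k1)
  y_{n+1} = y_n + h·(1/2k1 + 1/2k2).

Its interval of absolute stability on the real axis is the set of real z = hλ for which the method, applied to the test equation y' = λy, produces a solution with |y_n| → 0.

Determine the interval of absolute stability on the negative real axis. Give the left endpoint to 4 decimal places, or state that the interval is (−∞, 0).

z∈(-2.2500,0).

Set f=λy, z=hλ:
  k1=λy_n ⇒ h·k1=z·y_n;  k2=λ(1+8/9z)y_n ⇒ h·k2=z(1+8/9z)y_n
  y_{n+1}/y_n = 1 + 1/2z + 1/2z(1+8/9z) = 1 + z + 4/9z²
  ⇒ R(z) = 1 + z + 4/9z².

Find x<0 with |R(x)|<1.
x=-0.56: |R|=0.5794
R=1: x+4/9x²=0 ⇒ x=−9/4=-2.2500; min R=1−1/(4·4/9)=0.4375>−1
Confirm numerically:
  x=-1.816: |R|=0.64971 <1
  x=-1.562: |R|=0.52238 <1
  x=-1.218: |R|=0.44134 <1
  x=-0.996: |R|=0.44490 <1
  x=-2.495: |R|=1.27168 >1
  x=-2.337: |R|=1.09036 >1
  x=-2.275: |R|=1.02528 >1
Interval (-2.2500, 0).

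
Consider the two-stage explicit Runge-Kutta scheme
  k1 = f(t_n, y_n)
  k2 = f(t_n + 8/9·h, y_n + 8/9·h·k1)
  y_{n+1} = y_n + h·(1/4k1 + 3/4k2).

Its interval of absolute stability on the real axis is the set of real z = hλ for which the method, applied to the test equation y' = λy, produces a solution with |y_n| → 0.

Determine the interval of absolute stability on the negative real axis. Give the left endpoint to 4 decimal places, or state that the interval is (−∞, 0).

(-1.5000, 0).

Set f=λy, z=hλ:
  k1=λy_n ⇒ h·k1=z·y_n;  k2=λ(1+8/9z)y_n ⇒ h·k2=z(1+8/9z)y_n
  y_{n+1}/y_n = 1 + 1/4z + 3/4z(1+8/9z) = 1 + z + 2/3z²
  ⇒ R(z) = 1 + z + 2/3z².

Find x<0 with |R(x)|<1.
x=-0.94: |R|=0.6491
R=1: x+2/3x²=0 ⇒ x=−3/2=-1.5000; min R=1−1/(4·2/3)=0.6250>−1
Confirm numerically:
  x=-1.184: |R|=0.75057 <1
  x=-1.109: |R|=0.71092 <1
  x=-0.810: |R|=0.62740 <1
  x=-1.878: |R|=1.47326 >1
  x=-1.577: |R|=1.08095 >1
Stable set (-1.5000, 0).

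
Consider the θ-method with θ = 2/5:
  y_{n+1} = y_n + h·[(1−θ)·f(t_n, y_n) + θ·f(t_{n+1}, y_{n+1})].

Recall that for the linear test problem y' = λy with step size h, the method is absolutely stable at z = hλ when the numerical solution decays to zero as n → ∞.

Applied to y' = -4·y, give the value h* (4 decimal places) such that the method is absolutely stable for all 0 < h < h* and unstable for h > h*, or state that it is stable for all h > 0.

(-10.0000,0); λ=-4 ⇒ h* = (10)/4 = 2.5000.

With y'=λy (z=hλ):
  y_{n+1} = y_n + z·[3/5·y_n + 2/5·y_{n+1}] ⇒ (1 − 2/5z)y_{n+1} = (1 + 3/5z)y_n
  Hence R(z) = (1 + 3/5z)/(1 − 2/5z).

Boundary: |R(x)|=1, x<0.
x=-1.2: |R|=0.1892
R=−1: 1+3/5x = −1+2/5x ⇒ -1/5x=2 ⇒ x=2/(-1/5)=-10.0000
Confirm numerically:
  x=-7.986: |R|=0.90397 <1
  x=-5.796: |R|=0.74662 <1
  x=-5.297: |R|=0.69841 <1
  x=-4.015: |R|=0.54068 <1
  x=-10.491: |R|=1.01890 >1
  x=-10.193: |R|=1.00760 >1
Interval (-10.0000, 0).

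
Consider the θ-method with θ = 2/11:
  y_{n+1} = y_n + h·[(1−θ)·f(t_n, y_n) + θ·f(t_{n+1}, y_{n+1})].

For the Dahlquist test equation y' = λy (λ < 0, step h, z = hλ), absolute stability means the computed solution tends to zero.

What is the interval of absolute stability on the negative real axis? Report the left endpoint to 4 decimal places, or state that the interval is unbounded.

With y'=λy (z=hλ):
  y_{n+1} = y_n + z·[9/11·y_n + 2/11·y_{n+1}] ⇒ (1 − 2/11z)y_{n+1} = (1 + 9/11z)y_n
  ⇒ R(z) = (1 + 9/11z)/(1 − 2/11z).

Find x<0 with |R(x)|<1.
x=-1.55: |R|=0.2092
R=−1: 1+9/11x = −1+2/11x ⇒ -7/11x=2 ⇒ x=2/(-7/11)=-3.1429
Confirm numerically:
  x=-3.109: |R|=0.98624 <1
  x=-2.974: |R|=0.93026 <1
  x=-2.431: |R|=0.68585 <1
  x=-2.387: |R|=0.66457 <1
  x=-3.654: |R|=1.19543 >1
  x=-3.401: |R|=1.10151 >1
  x=-3.218: |R|=1.03017 >1
Stable set (-3.1429, 0).

z∈(-3.1429,0).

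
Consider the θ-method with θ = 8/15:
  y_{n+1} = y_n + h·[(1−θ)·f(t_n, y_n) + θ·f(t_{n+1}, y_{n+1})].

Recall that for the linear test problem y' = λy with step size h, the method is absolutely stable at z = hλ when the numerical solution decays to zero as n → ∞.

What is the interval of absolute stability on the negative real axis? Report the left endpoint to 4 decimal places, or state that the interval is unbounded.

unbounded; (−∞, 0).

Test eqn y'=λy, z=hλ:
  y_{n+1} = y_n + z·[7/15·y_n + 8/15·y_{n+1}] ⇒ (1 − 8/15z)y_{n+1} = (1 + 7/15z)y_n
  Hence R(z) = (1 + 7/15z)/(1 − 8/15z).

Solve |R(x)|<1 on ℝ⁻.
x=-1.63: |R|=0.1280
x=-2: |R|=0.0323
x=-10: |R|=0.5789
x=-100: |R|=0.8405
θ=8/15≥1/2 ⇒ |1+7/15x|<|1−8/15x| ∀x<0 ⇒ stable on all of ℝ⁻.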